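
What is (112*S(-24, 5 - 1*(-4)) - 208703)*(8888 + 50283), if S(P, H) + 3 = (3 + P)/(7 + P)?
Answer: -210134623181/17 ≈ -1.2361e+10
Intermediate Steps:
S(P, H) = -3 + (3 + P)/(7 + P)
(112*S(-24, 5 - 1*(-4)) - 208703)*(8888 + 50283) = (112*(2*(-9 - 1*(-24))/(7 - 24)) - 208703)*(8888 + 50283) = (112*(2*(-9 + 24)/(-17)) - 208703)*59171 = (112*(2*(-1/17)*15) - 208703)*59171 = (112*(-30/17) - 208703)*59171 = (-3360/17 - 208703)*59171 = -3551311/17*59171 = -210134623181/17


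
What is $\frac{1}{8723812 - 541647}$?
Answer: $\frac{1}{8182165} \approx 1.2222 \cdot 10^{-7}$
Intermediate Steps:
$\frac{1}{8723812 - 541647} = \frac{1}{8182165}$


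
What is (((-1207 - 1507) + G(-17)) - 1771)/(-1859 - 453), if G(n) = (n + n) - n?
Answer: 2251/1156 ≈ 1.9472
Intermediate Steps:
G(n) = n (G(n) = 2*n - n = n)
(((-1207 - 1507) + G(-17)) - 1771)/(-1859 - 453) = (((-1207 - 1507) - 17) - 1771)/(-1859 - 453) = ((-2714 - 17) - 1771)/(-2312) = (-2731 - 1771)*(-1/2312) = -4502*(-1/2312) = 2251/1156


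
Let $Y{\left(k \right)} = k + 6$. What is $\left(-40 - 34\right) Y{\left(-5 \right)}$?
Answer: $-74$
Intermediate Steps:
$Y{\left(k \right)} = 6 + k$
$\left(-40 - 34\right) Y{\left(-5 \right)} = \left(-40 - 34\right) \left(6 - 5\right) = \left(-74\right) 1 = -74$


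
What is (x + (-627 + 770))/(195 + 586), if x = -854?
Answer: -711/781 ≈ -0.91037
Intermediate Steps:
(x + (-627 + 770))/(195 + 586) = (-854 + (-627 + 770))/(195 + 586) = (-854 + 143)/781 = -711*1/781 = -711/781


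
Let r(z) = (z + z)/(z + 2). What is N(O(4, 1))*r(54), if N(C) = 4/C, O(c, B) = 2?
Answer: 27/7 ≈ 3.8571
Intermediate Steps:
r(z) = 2*z/(2 + z) (r(z) = (2*z)/(2 + z) = 2*z/(2 + z))
N(O(4, 1))*r(54) = (4/2)*(2*54/(2 + 54)) = (4*(1/2))*(2*54/56) = 2*(2*54*(1/56)) = 2*(27/14) = 27/7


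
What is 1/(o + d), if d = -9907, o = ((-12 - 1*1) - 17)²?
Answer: -1/9007 ≈ -0.00011102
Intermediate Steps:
o = 900 (o = ((-12 - 1) - 17)² = (-13 - 17)² = (-30)² = 900)
1/(o + d) = 1/(900 - 9907) = 1/(-9007) = -1/9007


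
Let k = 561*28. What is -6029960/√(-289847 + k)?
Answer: 6029960*I*√274139/274139 ≈ 11517.0*I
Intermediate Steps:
k = 15708
-6029960/√(-289847 + k) = -6029960/√(-289847 + 15708) = -6029960*(-I*√274139/274139) = -(-6029960)*I*√274139/274139 = 6029960*I*√274139/274139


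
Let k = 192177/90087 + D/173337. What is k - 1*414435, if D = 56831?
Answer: -2157178048145273/5205136773 ≈ -4.1443e+5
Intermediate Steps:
k = 12810372982/5205136773 (k = 192177/90087 + 56831/173337 = 192177*(1/90087) + 56831*(1/173337) = 64059/30029 + 56831/173337 = 12810372982/5205136773 ≈ 2.4611)
k - 1*414435 = 12810372982/5205136773 - 1*414435 = 12810372982/5205136773 - 414435 = -2157178048145273/5205136773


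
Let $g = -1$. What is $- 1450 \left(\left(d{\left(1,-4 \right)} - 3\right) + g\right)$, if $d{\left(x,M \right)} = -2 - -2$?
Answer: $5800$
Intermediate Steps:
$d{\left(x,M \right)} = 0$ ($d{\left(x,M \right)} = -2 + 2 = 0$)
$- 1450 \left(\left(d{\left(1,-4 \right)} - 3\right) + g\right) = - 1450 \left(\left(0 - 3\right) - 1\right) = - 1450 \left(-3 - 1\right) = \left(-1450\right) \left(-4\right) = 5800$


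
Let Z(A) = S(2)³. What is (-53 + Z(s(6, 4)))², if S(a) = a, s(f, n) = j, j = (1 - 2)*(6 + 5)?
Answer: 2025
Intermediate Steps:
j = -11 (j = -1*11 = -11)
s(f, n) = -11
Z(A) = 8 (Z(A) = 2³ = 8)
(-53 + Z(s(6, 4)))² = (-53 + 8)² = (-45)² = 2025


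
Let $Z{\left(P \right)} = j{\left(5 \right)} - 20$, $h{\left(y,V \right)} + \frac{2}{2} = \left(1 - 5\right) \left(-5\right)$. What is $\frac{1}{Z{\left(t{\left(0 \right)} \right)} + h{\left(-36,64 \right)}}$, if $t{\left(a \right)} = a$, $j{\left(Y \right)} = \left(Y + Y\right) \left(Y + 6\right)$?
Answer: $\frac{1}{109} \approx 0.0091743$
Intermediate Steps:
$j{\left(Y \right)} = 2 Y \left(6 + Y\right)$
$h{\left(y,V \right)} = 19$ ($h{\left(y,V \right)} = -1 + \left(1 - 5\right) \left(-5\right) = -1 - -20 = -1 + 20 = 19$)
$Z{\left(P \right)} = 90$ ($Z{\left(P \right)} = 2 \cdot 5 \left(6 + 5\right) - 20 = 2 \cdot 5 \cdot 11 - 20 = 110 - 20 = 90$)
$\frac{1}{Z{\left(t{\left(0 \right)} \right)} + h{\left(-36,64 \right)}} = \frac{1}{90 + 19} = \frac{1}{109}$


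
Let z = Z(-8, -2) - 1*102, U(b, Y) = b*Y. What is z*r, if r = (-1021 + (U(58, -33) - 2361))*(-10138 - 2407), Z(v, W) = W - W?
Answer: -6776708640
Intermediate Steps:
U(b, Y) = Y*b
Z(v, W) = 0
r = 66438320 (r = (-1021 + (-33*58 - 2361))*(-10138 - 2407) = (-1021 + (-1914 - 2361))*(-12545) = (-1021 - 4275)*(-12545) = -5296*(-12545) = 66438320)
z = -102 (z = 0 - 1*102 = 0 - 102 = -102)
z*r = -102*66438320 = -6776708640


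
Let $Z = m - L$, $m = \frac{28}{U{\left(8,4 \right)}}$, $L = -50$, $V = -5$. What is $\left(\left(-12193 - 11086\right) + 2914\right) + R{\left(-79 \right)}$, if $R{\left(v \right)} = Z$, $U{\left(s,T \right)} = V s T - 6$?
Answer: $- \frac{1686159}{83} \approx -20315.0$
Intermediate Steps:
$U{\left(s,T \right)} = -6 - 5 T s$ ($U{\left(s,T \right)} = - 5 s T - 6 = - 5 T s - 6 = -6 - 5 T s$)
$m = - \frac{14}{83}$ ($m = \frac{28}{-6 - 20 \cdot 8} = \frac{28}{-6 - 160} = \frac{28}{-166} = 28 \left(- \frac{1}{166}\right) = - \frac{14}{83} \approx -0.16867$)
$Z = \frac{4136}{83}$ ($Z = - \frac{14}{83} - -50 = - \frac{14}{83} + 50 = \frac{4136}{83} \approx 49.831$)
$R{\left(v \right)} = \frac{4136}{83}$
$\left(\left(-12193 - 11086\right) + 2914\right) + R{\left(-79 \right)} = \left(\left(-12193 - 11086\right) + 2914\right) + \frac{4136}{83} = \left(-23279 + 2914\right) + \frac{4136}{83} = -20365 + \frac{4136}{83} = - \frac{1686159}{83}$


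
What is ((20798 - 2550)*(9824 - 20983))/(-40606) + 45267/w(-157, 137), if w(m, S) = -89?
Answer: 8142453823/1806967 ≈ 4506.1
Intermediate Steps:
((20798 - 2550)*(9824 - 20983))/(-40606) + 45267/w(-157, 137) = ((20798 - 2550)*(9824 - 20983))/(-40606) + 45267/(-89) = (18248*(-11159))*(-1/40606) + 45267*(-1/89) = -203629432*(-1/40606) - 45267/89 = 101814716/20303 - 45267/89 = 8142453823/1806967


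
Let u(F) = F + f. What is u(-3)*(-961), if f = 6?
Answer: -2883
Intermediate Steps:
u(F) = 6 + F (u(F) = F + 6 = 6 + F)
u(-3)*(-961) = (6 - 3)*(-961) = 3*(-961) = -2883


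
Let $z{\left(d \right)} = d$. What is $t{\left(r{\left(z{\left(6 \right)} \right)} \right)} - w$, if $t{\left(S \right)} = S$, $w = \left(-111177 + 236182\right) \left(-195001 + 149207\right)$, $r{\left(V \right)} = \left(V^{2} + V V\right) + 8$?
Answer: $5724479050$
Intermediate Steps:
$r{\left(V \right)} = 8 + 2 V^{2}$ ($r{\left(V \right)} = \left(V^{2} + V^{2}\right) + 8 = 2 V^{2} + 8 = 8 + 2 V^{2}$)
$w = -5724478970$ ($w = 125005 \left(-45794\right) = -5724478970$)
$t{\left(r{\left(z{\left(6 \right)} \right)} \right)} - w = \left(8 + 2 \cdot 6^{2}\right) - -5724478970 = \left(8 + 2 \cdot 36\right) + 5724478970 = \left(8 + 72\right) + 5724478970 = 80 + 5724478970 = 5724479050$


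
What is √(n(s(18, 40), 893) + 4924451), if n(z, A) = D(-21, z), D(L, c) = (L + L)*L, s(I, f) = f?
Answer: 7*√100517 ≈ 2219.3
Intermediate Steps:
D(L, c) = 2*L² (D(L, c) = (2*L)*L = 2*L²)
n(z, A) = 882 (n(z, A) = 2*(-21)² = 2*441 = 882)
√(n(s(18, 40), 893) + 4924451) = √(882 + 4924451) = √4925333 = 7*√100517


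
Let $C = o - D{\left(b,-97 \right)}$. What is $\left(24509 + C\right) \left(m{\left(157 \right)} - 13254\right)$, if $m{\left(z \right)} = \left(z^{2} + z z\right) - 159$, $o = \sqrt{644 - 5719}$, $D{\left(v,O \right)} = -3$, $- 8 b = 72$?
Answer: $879613120 + 179425 i \sqrt{203} \approx 8.7961 \cdot 10^{8} + 2.5564 \cdot 10^{6} i$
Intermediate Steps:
$b = -9$ ($b = \left(- \frac{1}{8}\right) 72 = -9$)
$o = 5 i \sqrt{203}$ ($o = \sqrt{-5075} = 5 i \sqrt{203} \approx 71.239 i$)
$C = 3 + 5 i \sqrt{203}$ ($C = 5 i \sqrt{203} - -3 = 5 i \sqrt{203} + 3 = 3 + 5 i \sqrt{203} \approx 3.0 + 71.239 i$)
$m{\left(z \right)} = -159 + 2 z^{2}$ ($m{\left(z \right)} = \left(z^{2} + z^{2}\right) - 159 = 2 z^{2} - 159 = -159 + 2 z^{2}$)
$\left(24509 + C\right) \left(m{\left(157 \right)} - 13254\right) = \left(24509 + \left(3 + 5 i \sqrt{203}\right)\right) \left(\left(-159 + 2 \cdot 157^{2}\right) - 13254\right) = \left(24512 + 5 i \sqrt{203}\right) \left(\left(-159 + 2 \cdot 24649\right) - 13254\right) = \left(24512 + 5 i \sqrt{203}\right) \left(\left(-159 + 49298\right) - 13254\right) = \left(24512 + 5 i \sqrt{203}\right) \left(49139 - 13254\right) = \left(24512 + 5 i \sqrt{203}\right) 35885 = 879613120 + 179425 i \sqrt{203}$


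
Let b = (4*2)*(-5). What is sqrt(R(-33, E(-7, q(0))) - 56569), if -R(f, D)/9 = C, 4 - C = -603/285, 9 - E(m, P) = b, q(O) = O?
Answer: 2*I*sqrt(127757995)/95 ≈ 237.96*I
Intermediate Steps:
b = -40 (b = 8*(-5) = -40)
E(m, P) = 49 (E(m, P) = 9 - 1*(-40) = 9 + 40 = 49)
C = 581/95 (C = 4 - (-603)/285 = 4 - 1*(-201/95) = 4 + 201/95 = 581/95 ≈ 6.1158)
R(f, D) = -5229/95 (R(f, D) = -9*581/95 = -5229/95)
sqrt(R(-33, E(-7, q(0))) - 56569) = sqrt(-5229/95 - 56569) = sqrt(-5379284/95) = 2*I*sqrt(127757995)/95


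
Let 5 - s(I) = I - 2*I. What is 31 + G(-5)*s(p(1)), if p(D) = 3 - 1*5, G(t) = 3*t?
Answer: -14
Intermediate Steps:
p(D) = -2 (p(D) = 3 - 5 = -2)
s(I) = 5 + I (s(I) = 5 - (I - 2*I) = 5 - (-1)*I = 5 + I)
31 + G(-5)*s(p(1)) = 31 + (3*(-5))*(5 - 2) = 31 - 15*3 = 31 - 45 = -14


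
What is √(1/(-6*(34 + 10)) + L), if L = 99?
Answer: √1724910/132 ≈ 9.9497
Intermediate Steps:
√(1/(-6*(34 + 10)) + L) = √(1/(-6*(34 + 10)) + 99) = √(1/(-6*44) + 99) = √(1/(-264) + 99) = √(-1/264 + 99) = √(26135/264) = √1724910/132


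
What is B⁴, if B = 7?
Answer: 2401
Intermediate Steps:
B⁴ = 7⁴ = 2401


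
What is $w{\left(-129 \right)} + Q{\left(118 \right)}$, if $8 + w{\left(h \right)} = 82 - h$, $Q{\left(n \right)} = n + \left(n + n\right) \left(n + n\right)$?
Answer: $56017$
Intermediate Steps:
$Q{\left(n \right)} = n + 4 n^{2}$ ($Q{\left(n \right)} = n + 2 n 2 n = n + 4 n^{2}$)
$w{\left(h \right)} = 74 - h$ ($w{\left(h \right)} = -8 - \left(-82 + h\right) = 74 - h$)
$w{\left(-129 \right)} + Q{\left(118 \right)} = \left(74 - -129\right) + 118 \left(1 + 4 \cdot 118\right) = \left(74 + 129\right) + 118 \left(1 + 472\right) = 203 + 118 \cdot 473 = 203 + 55814 = 56017$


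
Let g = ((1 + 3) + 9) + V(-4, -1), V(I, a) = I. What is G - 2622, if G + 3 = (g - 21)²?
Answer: -2481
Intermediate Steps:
g = 9 (g = ((1 + 3) + 9) - 4 = (4 + 9) - 4 = 13 - 4 = 9)
G = 141 (G = -3 + (9 - 21)² = -3 + (-12)² = -3 + 144 = 141)
G - 2622 = 141 - 2622 = -2481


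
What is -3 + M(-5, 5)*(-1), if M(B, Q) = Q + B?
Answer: -3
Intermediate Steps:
M(B, Q) = B + Q
-3 + M(-5, 5)*(-1) = -3 + (-5 + 5)*(-1) = -3 + 0*(-1) = -3 + 0 = -3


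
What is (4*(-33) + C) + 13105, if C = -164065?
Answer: -151092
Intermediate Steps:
(4*(-33) + C) + 13105 = (4*(-33) - 164065) + 13105 = (-132 - 164065) + 13105 = -164197 + 13105 = -151092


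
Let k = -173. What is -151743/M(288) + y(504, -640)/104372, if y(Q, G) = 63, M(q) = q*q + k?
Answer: -15832505823/8638974812 ≈ -1.8327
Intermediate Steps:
M(q) = -173 + q² (M(q) = q*q - 173 = q² - 173 = -173 + q²)
-151743/M(288) + y(504, -640)/104372 = -151743/(-173 + 288²) + 63/104372 = -151743/(-173 + 82944) + 63*(1/104372) = -151743/82771 + 63/104372 = -15832505823/8638974812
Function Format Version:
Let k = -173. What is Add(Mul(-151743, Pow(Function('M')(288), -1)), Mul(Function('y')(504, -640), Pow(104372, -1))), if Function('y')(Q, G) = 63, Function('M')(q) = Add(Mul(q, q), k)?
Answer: Rational(-15832505823, 8638974812) ≈ -1.8327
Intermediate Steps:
Function('M')(q) = Add(-173, Pow(q, 2)) (Function('M')(q) = Add(Mul(q, q), -173) = Add(Pow(q, 2), -173) = Add(-173, Pow(q, 2)))
Add(Mul(-151743, Pow(Function('M')(288), -1)), Mul(Function('y')(504, -640), Pow(104372, -1))) = Add(Mul(-151743, Pow(Add(-173, Pow(288, 2)), -1)), Mul(63, Pow(104372, -1))) = Add(Mul(-151743, Pow(Add(-173, 82944), -1)), Mul(63, Rational(1, 104372))) = Add(Mul(-151743, Pow(82771, -1)), Rational(63, 104372)) = Add(Mul(-151743, Rational(1, 82771)), Rational(63, 104372)) = Add(Rational(-151743, 82771), Rational(63, 104372)) = Rational(-15832505823, 8638974812)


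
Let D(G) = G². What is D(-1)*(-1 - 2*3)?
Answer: -7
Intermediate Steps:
D(-1)*(-1 - 2*3) = (-1)²*(-1 - 2*3) = 1*(-1 - 6) = 1*(-7) = -7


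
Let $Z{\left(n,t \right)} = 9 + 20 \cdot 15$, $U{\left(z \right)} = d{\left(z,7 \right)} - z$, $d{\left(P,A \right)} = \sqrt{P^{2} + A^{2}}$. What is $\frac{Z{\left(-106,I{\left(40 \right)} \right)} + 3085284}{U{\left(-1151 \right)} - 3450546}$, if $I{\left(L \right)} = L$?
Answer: $- \frac{2128685813247}{2379664908235} - \frac{3085593 \sqrt{52994}}{2379664908235} \approx -0.89483$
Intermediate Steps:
$d{\left(P,A \right)} = \sqrt{A^{2} + P^{2}}$
$U{\left(z \right)} = \sqrt{49 + z^{2}} - z$ ($U{\left(z \right)} = \sqrt{7^{2} + z^{2}} - z = \sqrt{49 + z^{2}} - z$)
$Z{\left(n,t \right)} = 309$ ($Z{\left(n,t \right)} = 9 + 300 = 309$)
$\frac{Z{\left(-106,I{\left(40 \right)} \right)} + 3085284}{U{\left(-1151 \right)} - 3450546} = \frac{309 + 3085284}{\left(\sqrt{49 + \left(-1151\right)^{2}} - -1151\right) - 3450546} = \frac{3085593}{\left(\sqrt{49 + 1324801} + 1151\right) - 3450546} = \frac{3085593}{\left(\sqrt{1324850} + 1151\right) - 3450546} = \frac{3085593}{\left(5 \sqrt{52994} + 1151\right) - 3450546} = \frac{3085593}{\left(1151 + 5 \sqrt{52994}\right) - 3450546} = \frac{3085593}{-3449395 + 5 \sqrt{52994}}$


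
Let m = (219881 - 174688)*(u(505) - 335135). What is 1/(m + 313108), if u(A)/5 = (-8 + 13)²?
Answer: -1/15139793822 ≈ -6.6051e-11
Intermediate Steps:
u(A) = 125 (u(A) = 5*(-8 + 13)² = 5*5² = 5*25 = 125)
m = -15140106930 (m = (219881 - 174688)*(125 - 335135) = 45193*(-335010) = -15140106930)
1/(m + 313108) = 1/(-15140106930 + 313108) = 1/(-15139793822) = -1/15139793822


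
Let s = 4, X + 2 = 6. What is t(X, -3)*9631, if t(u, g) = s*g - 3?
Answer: -144465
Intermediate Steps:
X = 4 (X = -2 + 6 = 4)
t(u, g) = -3 + 4*g (t(u, g) = 4*g - 3 = -3 + 4*g)
t(X, -3)*9631 = (-3 + 4*(-3))*9631 = (-3 - 12)*9631 = -15*9631 = -144465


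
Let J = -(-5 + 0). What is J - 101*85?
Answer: -8580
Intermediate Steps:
J = 5 (J = -1*(-5) = 5)
J - 101*85 = 5 - 101*85 = 5 - 8585 = -8580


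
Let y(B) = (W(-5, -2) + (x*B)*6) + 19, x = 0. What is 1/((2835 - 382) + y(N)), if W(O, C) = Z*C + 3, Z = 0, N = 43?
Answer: 1/2475 ≈ 0.00040404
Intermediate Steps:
W(O, C) = 3 (W(O, C) = 0*C + 3 = 0 + 3 = 3)
y(B) = 22 (y(B) = (3 + (0*B)*6) + 19 = (3 + 0*6) + 19 = (3 + 0) + 19 = 3 + 19 = 22)
1/((2835 - 382) + y(N)) = 1/((2835 - 382) + 22) = 1/(2453 + 22) = 1/2475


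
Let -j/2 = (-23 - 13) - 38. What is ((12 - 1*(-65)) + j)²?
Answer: 50625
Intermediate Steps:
j = 148 (j = -2*((-23 - 13) - 38) = -2*(-36 - 38) = -2*(-74) = 148)
((12 - 1*(-65)) + j)² = ((12 - 1*(-65)) + 148)² = ((12 + 65) + 148)² = (77 + 148)² = 225² = 50625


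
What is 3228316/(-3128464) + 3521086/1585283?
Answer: 1474449079619/1239875198828 ≈ 1.1892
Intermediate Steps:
3228316/(-3128464) + 3521086/1585283 = 3228316*(-1/3128464) + 3521086*(1/1585283) = -807079/782116 + 3521086/1585283 = 1474449079619/1239875198828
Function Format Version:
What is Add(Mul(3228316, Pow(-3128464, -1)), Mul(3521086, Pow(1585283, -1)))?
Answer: Rational(1474449079619, 1239875198828) ≈ 1.1892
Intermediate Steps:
Add(Mul(3228316, Pow(-3128464, -1)), Mul(3521086, Pow(1585283, -1))) = Add(Mul(3228316, Rational(-1, 3128464)), Mul(3521086, Rational(1, 1585283))) = Add(Rational(-807079, 782116), Rational(3521086, 1585283)) = Rational(1474449079619, 1239875198828)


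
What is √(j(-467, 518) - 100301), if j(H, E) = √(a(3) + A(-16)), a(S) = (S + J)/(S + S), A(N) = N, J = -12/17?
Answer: √(-115947956 + 102*I*√2006)/34 ≈ 0.0062391 + 316.7*I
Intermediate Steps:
J = -12/17 (J = -12*1/17 = -12/17 ≈ -0.70588)
a(S) = (-12/17 + S)/(2*S) (a(S) = (S - 12/17)/(S + S) = (-12/17 + S)/((2*S)) = (-12/17 + S)*(1/(2*S)) = (-12/17 + S)/(2*S))
j(H, E) = 3*I*√2006/34 (j(H, E) = √((1/34)*(-12 + 17*3)/3 - 16) = √((1/34)*(⅓)*(-12 + 51) - 16) = √((1/34)*(⅓)*39 - 16) = √(13/34 - 16) = √(-531/34) = 3*I*√2006/34)
√(j(-467, 518) - 100301) = √(3*I*√2006/34 - 100301) = √(-100301 + 3*I*√2006/34)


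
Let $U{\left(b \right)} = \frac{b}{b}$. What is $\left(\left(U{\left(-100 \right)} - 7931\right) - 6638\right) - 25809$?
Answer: $-40377$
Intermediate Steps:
$U{\left(b \right)} = 1$
$\left(\left(U{\left(-100 \right)} - 7931\right) - 6638\right) - 25809 = \left(\left(1 - 7931\right) - 6638\right) - 25809 = \left(-7930 - 6638\right) - 25809 = -14568 - 25809 = -40377$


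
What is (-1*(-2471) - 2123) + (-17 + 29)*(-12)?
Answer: 204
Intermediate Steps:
(-1*(-2471) - 2123) + (-17 + 29)*(-12) = (2471 - 2123) + 12*(-12) = 348 - 144 = 204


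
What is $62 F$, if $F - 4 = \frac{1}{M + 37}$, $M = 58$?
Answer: $\frac{23622}{95} \approx 248.65$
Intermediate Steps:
$F = \frac{381}{95}$ ($F = 4 + \frac{1}{58 + 37} = 4 + \frac{1}{95} = \frac{381}{95} \approx 4.0105$)
$62 F = 62 \cdot \frac{381}{95} = \frac{23622}{95}$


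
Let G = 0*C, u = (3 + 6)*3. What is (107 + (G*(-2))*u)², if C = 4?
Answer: 11449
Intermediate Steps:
u = 27 (u = 9*3 = 27)
G = 0 (G = 0*4 = 0)
(107 + (G*(-2))*u)² = (107 + (0*(-2))*27)² = (107 + 0*27)² = (107 + 0)² = 107² = 11449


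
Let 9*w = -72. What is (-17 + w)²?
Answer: 625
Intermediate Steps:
w = -8 (w = (⅑)*(-72) = -8)
(-17 + w)² = (-17 - 8)² = (-25)² = 625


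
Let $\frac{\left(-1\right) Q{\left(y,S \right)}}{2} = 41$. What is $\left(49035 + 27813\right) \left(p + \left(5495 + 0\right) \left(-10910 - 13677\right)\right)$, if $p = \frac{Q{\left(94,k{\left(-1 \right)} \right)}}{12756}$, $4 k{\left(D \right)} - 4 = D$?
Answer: $- \frac{11036695784569688}{1063} \approx -1.0383 \cdot 10^{13}$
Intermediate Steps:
$k{\left(D \right)} = 1 + \frac{D}{4}$
$Q{\left(y,S \right)} = -82$ ($Q{\left(y,S \right)} = \left(-2\right) 41 = -82$)
$p = - \frac{41}{6378}$ ($p = - \frac{82}{12756} = \left(-82\right) \frac{1}{12756} = - \frac{41}{6378} \approx -0.0064283$)
$\left(49035 + 27813\right) \left(p + \left(5495 + 0\right) \left(-10910 - 13677\right)\right) = \left(49035 + 27813\right) \left(- \frac{41}{6378} + \left(5495 + 0\right) \left(-10910 - 13677\right)\right) = 76848 \left(- \frac{41}{6378} + 5495 \left(-24587\right)\right) = 76848 \left(- \frac{41}{6378} - 135105565\right) = 76848 \left(- \frac{861703293611}{6378}\right) = - \frac{11036695784569688}{1063}$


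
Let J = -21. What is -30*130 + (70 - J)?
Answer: -3809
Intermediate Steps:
-30*130 + (70 - J) = -30*130 + (70 - 1*(-21)) = -3900 + (70 + 21) = -3900 + 91 = -3809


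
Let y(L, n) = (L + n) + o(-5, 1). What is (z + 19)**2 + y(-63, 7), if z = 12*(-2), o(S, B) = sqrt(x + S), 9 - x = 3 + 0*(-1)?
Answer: -30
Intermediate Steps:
x = 6 (x = 9 - (3 + 0*(-1)) = 9 - (3 + 0) = 9 - 1*3 = 9 - 3 = 6)
o(S, B) = sqrt(6 + S)
y(L, n) = 1 + L + n (y(L, n) = (L + n) + sqrt(6 - 5) = (L + n) + sqrt(1) = (L + n) + 1 = 1 + L + n)
z = -24
(z + 19)**2 + y(-63, 7) = (-24 + 19)**2 + (1 - 63 + 7) = (-5)**2 - 55 = 25 - 55 = -30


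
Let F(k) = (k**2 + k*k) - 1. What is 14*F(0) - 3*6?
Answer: -32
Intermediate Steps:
F(k) = -1 + 2*k**2 (F(k) = (k**2 + k**2) - 1 = 2*k**2 - 1 = -1 + 2*k**2)
14*F(0) - 3*6 = 14*(-1 + 2*0**2) - 3*6 = 14*(-1 + 2*0) - 18 = 14*(-1 + 0) - 18 = 14*(-1) - 18 = -14 - 18 = -32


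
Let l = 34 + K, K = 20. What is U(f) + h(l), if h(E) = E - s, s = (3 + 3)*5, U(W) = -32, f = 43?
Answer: -8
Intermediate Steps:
s = 30 (s = 6*5 = 30)
l = 54 (l = 34 + 20 = 54)
h(E) = -30 + E (h(E) = E - 1*30 = E - 30 = -30 + E)
U(f) + h(l) = -32 + (-30 + 54) = -32 + 24 = -8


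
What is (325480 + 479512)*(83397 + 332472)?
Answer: 334771218048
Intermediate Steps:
(325480 + 479512)*(83397 + 332472) = 804992*415869 = 334771218048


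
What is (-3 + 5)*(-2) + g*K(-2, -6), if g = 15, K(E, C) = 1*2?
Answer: 26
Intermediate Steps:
K(E, C) = 2
(-3 + 5)*(-2) + g*K(-2, -6) = (-3 + 5)*(-2) + 15*2 = 2*(-2) + 30 = -4 + 30 = 26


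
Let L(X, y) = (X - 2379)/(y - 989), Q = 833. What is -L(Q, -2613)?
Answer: -773/1801 ≈ -0.42921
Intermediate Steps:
L(X, y) = (-2379 + X)/(-989 + y)
-L(Q, -2613) = -(-2379 + 833)/(-989 - 2613) = -(-1546)/(-3602) = -(-1)*(-1546)/3602 = -1*773/1801 = -773/1801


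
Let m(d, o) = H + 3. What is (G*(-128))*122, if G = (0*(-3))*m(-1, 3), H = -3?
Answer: 0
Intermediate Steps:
m(d, o) = 0 (m(d, o) = -3 + 3 = 0)
G = 0 (G = (0*(-3))*0 = 0*0 = 0)
(G*(-128))*122 = (0*(-128))*122 = 0*122 = 0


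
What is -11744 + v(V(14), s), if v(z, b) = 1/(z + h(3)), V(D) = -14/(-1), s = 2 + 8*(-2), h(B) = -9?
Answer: -58719/5 ≈ -11744.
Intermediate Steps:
s = -14 (s = 2 - 16 = -14)
V(D) = 14 (V(D) = -14*(-1) = 14)
v(z, b) = 1/(-9 + z) (v(z, b) = 1/(z - 9) = 1/(-9 + z))
-11744 + v(V(14), s) = -11744 + 1/(-9 + 14) = -11744 + 1/5 = -11744 + ⅕ = -58719/5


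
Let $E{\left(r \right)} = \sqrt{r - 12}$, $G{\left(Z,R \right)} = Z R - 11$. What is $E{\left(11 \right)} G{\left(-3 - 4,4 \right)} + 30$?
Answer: $30 - 39 i \approx 30.0 - 39.0 i$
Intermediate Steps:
$G{\left(Z,R \right)} = -11 + R Z$ ($G{\left(Z,R \right)} = R Z - 11 = -11 + R Z$)
$E{\left(r \right)} = \sqrt{-12 + r}$
$E{\left(11 \right)} G{\left(-3 - 4,4 \right)} + 30 = \sqrt{-12 + 11} \left(-11 + 4 \left(-3 - 4\right)\right) + 30 = \sqrt{-1} \left(-11 + 4 \left(-7\right)\right) + 30 = i \left(-11 - 28\right) + 30 = i \left(-39\right) + 30 = - 39 i + 30 = 30 - 39 i$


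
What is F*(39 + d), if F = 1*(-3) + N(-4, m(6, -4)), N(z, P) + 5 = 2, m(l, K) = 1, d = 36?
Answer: -450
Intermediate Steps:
N(z, P) = -3 (N(z, P) = -5 + 2 = -3)
F = -6 (F = 1*(-3) - 3 = -3 - 3 = -6)
F*(39 + d) = -6*(39 + 36) = -6*75 = -450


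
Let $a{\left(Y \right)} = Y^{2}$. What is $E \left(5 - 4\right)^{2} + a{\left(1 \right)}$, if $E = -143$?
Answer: $-142$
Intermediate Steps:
$E \left(5 - 4\right)^{2} + a{\left(1 \right)} = - 143 \left(5 - 4\right)^{2} + 1^{2} = - 143 \cdot 1^{2} + 1 = \left(-143\right) 1 + 1 = -143 + 1 = -142$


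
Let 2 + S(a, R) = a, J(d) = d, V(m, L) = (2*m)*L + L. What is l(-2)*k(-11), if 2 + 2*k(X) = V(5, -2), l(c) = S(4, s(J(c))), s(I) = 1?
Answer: -24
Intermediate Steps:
V(m, L) = L + 2*L*m (V(m, L) = 2*L*m + L = L + 2*L*m)
S(a, R) = -2 + a
l(c) = 2 (l(c) = -2 + 4 = 2)
k(X) = -12 (k(X) = -1 + (-2*(1 + 2*5))/2 = -1 + (-2*(1 + 10))/2 = -1 + (-2*11)/2 = -1 + (½)*(-22) = -1 - 11 = -12)
l(-2)*k(-11) = 2*(-12) = -24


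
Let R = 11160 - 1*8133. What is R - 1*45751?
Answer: -42724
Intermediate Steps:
R = 3027 (R = 11160 - 8133 = 3027)
R - 1*45751 = 3027 - 1*45751 = 3027 - 45751 = -42724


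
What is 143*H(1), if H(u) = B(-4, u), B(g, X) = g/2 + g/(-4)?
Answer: -143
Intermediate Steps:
B(g, X) = g/4 (B(g, X) = g*(½) + g*(-¼) = g/2 - g/4 = g/4)
H(u) = -1 (H(u) = (¼)*(-4) = -1)
143*H(1) = 143*(-1) = -143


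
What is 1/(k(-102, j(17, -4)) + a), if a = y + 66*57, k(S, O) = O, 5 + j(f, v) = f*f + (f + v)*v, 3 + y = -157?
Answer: 1/3834 ≈ 0.00026082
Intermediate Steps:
y = -160 (y = -3 - 157 = -160)
j(f, v) = -5 + f² + v*(f + v) (j(f, v) = -5 + (f*f + (f + v)*v) = -5 + (f² + v*(f + v)) = -5 + f² + v*(f + v))
a = 3602 (a = -160 + 66*57 = -160 + 3762 = 3602)
1/(k(-102, j(17, -4)) + a) = 1/((-5 + 17² + (-4)² + 17*(-4)) + 3602) = 1/((-5 + 289 + 16 - 68) + 3602) = 1/(232 + 3602) = 1/3834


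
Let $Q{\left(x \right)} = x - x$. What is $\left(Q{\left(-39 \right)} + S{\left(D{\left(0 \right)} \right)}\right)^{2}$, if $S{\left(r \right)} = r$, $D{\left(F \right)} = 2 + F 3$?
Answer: $4$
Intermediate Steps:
$D{\left(F \right)} = 2 + 3 F$
$Q{\left(x \right)} = 0$
$\left(Q{\left(-39 \right)} + S{\left(D{\left(0 \right)} \right)}\right)^{2} = \left(0 + \left(2 + 3 \cdot 0\right)\right)^{2} = \left(0 + \left(2 + 0\right)\right)^{2} = \left(0 + 2\right)^{2} = 2^{2} = 4$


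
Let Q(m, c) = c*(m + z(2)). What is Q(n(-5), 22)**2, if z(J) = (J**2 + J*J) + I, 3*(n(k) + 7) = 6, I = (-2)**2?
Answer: 23716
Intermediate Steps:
I = 4
n(k) = -5 (n(k) = -7 + (1/3)*6 = -7 + 2 = -5)
z(J) = 4 + 2*J**2 (z(J) = (J**2 + J*J) + 4 = (J**2 + J**2) + 4 = 2*J**2 + 4 = 4 + 2*J**2)
Q(m, c) = c*(12 + m) (Q(m, c) = c*(m + (4 + 2*2**2)) = c*(m + (4 + 2*4)) = c*(m + (4 + 8)) = c*(m + 12) = c*(12 + m))
Q(n(-5), 22)**2 = (22*(12 - 5))**2 = (22*7)**2 = 154**2 = 23716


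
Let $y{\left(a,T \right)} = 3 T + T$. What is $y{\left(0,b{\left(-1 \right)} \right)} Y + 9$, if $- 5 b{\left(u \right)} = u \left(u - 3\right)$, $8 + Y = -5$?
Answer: $\frac{253}{5} \approx 50.6$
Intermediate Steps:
$Y = -13$ ($Y = -8 - 5 = -13$)
$b{\left(u \right)} = - \frac{u \left(-3 + u\right)}{5}$ ($b{\left(u \right)} = - \frac{u \left(u - 3\right)}{5} = - \frac{u \left(-3 + u\right)}{5}$)
$y{\left(a,T \right)} = 4 T$
$y{\left(0,b{\left(-1 \right)} \right)} Y + 9 = 4 \cdot \frac{1}{5} \left(-1\right) \left(3 - -1\right) \left(-13\right) + 9 = 4 \cdot \frac{1}{5} \left(-1\right) \left(3 + 1\right) \left(-13\right) + 9 = 4 \cdot \frac{1}{5} \left(-1\right) 4 \left(-13\right) + 9 = 4 \left(- \frac{4}{5}\right) \left(-13\right) + 9 = \left(- \frac{16}{5}\right) \left(-13\right) + 9 = \frac{208}{5} + 9 = \frac{253}{5}$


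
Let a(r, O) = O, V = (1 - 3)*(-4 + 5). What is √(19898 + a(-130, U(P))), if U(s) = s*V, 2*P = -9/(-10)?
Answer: √1989710/10 ≈ 141.06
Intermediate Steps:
P = 9/20 (P = (-9/(-10))/2 = (-9*(-⅒))/2 = (½)*(9/10) = 9/20 ≈ 0.45000)
V = -2 (V = -2*1 = -2)
U(s) = -2*s (U(s) = s*(-2) = -2*s)
√(19898 + a(-130, U(P))) = √(19898 - 2*9/20) = √(19898 - 9/10) = √(198971/10) = √1989710/10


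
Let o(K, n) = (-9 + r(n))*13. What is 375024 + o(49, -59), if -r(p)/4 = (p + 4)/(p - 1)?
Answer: 1124578/3 ≈ 3.7486e+5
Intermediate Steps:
r(p) = -4*(4 + p)/(-1 + p) (r(p) = -4*(p + 4)/(p - 1) = -4*(4 + p)/(-1 + p))
o(K, n) = -117 + 52*(-4 - n)/(-1 + n) (o(K, n) = (-9 + 4*(-4 - n)/(-1 + n))*13 = -117 + 52*(-4 - n)/(-1 + n))
375024 + o(49, -59) = 375024 + 13*(-7 - 13*(-59))/(-1 - 59) = 375024 + 13*(-7 + 767)/(-60) = 375024 + 13*(-1/60)*760 = 375024 - 494/3 = 1124578/3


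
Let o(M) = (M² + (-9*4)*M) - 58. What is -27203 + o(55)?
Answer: -26216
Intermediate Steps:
o(M) = -58 + M² - 36*M (o(M) = (M² - 36*M) - 58 = -58 + M² - 36*M)
-27203 + o(55) = -27203 + (-58 + 55² - 36*55) = -27203 + (-58 + 3025 - 1980) = -27203 + 987 = -26216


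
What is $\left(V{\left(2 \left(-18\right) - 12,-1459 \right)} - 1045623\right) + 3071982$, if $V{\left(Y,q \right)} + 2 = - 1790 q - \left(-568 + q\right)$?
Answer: $4639994$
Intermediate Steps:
$V{\left(Y,q \right)} = 566 - 1791 q$ ($V{\left(Y,q \right)} = -2 - \left(-568 + 1791 q\right) = 566 - 1791 q$)
$\left(V{\left(2 \left(-18\right) - 12,-1459 \right)} - 1045623\right) + 3071982 = \left(\left(566 - -2613069\right) - 1045623\right) + 3071982 = \left(\left(566 + 2613069\right) - 1045623\right) + 3071982 = \left(2613635 - 1045623\right) + 3071982 = 1568012 + 3071982 = 4639994$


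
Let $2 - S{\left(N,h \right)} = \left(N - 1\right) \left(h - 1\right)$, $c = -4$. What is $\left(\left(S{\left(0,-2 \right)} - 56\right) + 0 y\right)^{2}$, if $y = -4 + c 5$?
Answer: $3249$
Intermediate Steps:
$S{\left(N,h \right)} = 2 - \left(-1 + N\right) \left(-1 + h\right)$ ($S{\left(N,h \right)} = 2 - \left(N - 1\right) \left(h - 1\right) = 2 - \left(-1 + N\right) \left(-1 + h\right)$)
$y = -24$ ($y = -4 - 20 = -24$)
$\left(\left(S{\left(0,-2 \right)} - 56\right) + 0 y\right)^{2} = \left(\left(\left(1 + 0 - 2 - 0 \left(-2\right)\right) - 56\right) + 0 \left(-24\right)\right)^{2} = \left(\left(\left(1 + 0 - 2 + 0\right) - 56\right) + 0\right)^{2} = \left(\left(-1 - 56\right) + 0\right)^{2} = \left(-57 + 0\right)^{2} = \left(-57\right)^{2} = 3249$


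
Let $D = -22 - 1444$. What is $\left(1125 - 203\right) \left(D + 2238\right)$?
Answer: $711784$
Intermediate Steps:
$D = -1466$ ($D = -22 - 1444 = -1466$)
$\left(1125 - 203\right) \left(D + 2238\right) = \left(1125 - 203\right) \left(-1466 + 2238\right) = 922 \cdot 772 = 711784$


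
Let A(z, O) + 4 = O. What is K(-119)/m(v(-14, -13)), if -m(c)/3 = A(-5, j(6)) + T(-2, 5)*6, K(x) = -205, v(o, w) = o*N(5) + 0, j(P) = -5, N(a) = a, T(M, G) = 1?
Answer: -205/9 ≈ -22.778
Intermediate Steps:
A(z, O) = -4 + O
v(o, w) = 5*o (v(o, w) = o*5 + 0 = 5*o + 0 = 5*o)
m(c) = 9 (m(c) = -3*((-4 - 5) + 1*6) = -3*(-9 + 6) = -3*(-3) = 9)
K(-119)/m(v(-14, -13)) = -205/9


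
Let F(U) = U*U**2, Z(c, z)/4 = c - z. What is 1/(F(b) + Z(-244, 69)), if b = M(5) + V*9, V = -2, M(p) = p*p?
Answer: -1/909 ≈ -0.0011001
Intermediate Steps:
Z(c, z) = -4*z + 4*c (Z(c, z) = 4*(c - z) = -4*z + 4*c)
M(p) = p**2
b = 7 (b = 5**2 - 2*9 = 25 - 18 = 7)
F(U) = U**3
1/(F(b) + Z(-244, 69)) = 1/(7**3 + (-4*69 + 4*(-244))) = 1/(343 + (-276 - 976)) = 1/(343 - 1252) = 1/(-909) = -1/909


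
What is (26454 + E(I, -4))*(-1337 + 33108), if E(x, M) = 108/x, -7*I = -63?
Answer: 840851286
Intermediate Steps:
I = 9 (I = -⅐*(-63) = 9)
(26454 + E(I, -4))*(-1337 + 33108) = (26454 + 108/9)*(-1337 + 33108) = (26454 + 108*(⅑))*31771 = (26454 + 12)*31771 = 26466*31771 = 840851286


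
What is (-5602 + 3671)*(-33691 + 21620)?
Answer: 23309101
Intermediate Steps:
(-5602 + 3671)*(-33691 + 21620) = -1931*(-12071) = 23309101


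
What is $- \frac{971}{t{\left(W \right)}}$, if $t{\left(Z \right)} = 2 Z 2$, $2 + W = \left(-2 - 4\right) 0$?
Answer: $\frac{971}{8} \approx 121.38$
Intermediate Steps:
$W = -2$ ($W = -2 + \left(-2 - 4\right) 0 = -2 - 0 = -2 + 0 = -2$)
$t{\left(Z \right)} = 4 Z$
$- \frac{971}{t{\left(W \right)}} = - \frac{971}{4 \left(-2\right)} = - \frac{971}{-8} = \left(-971\right) \left(- \frac{1}{8}\right) = \frac{971}{8}$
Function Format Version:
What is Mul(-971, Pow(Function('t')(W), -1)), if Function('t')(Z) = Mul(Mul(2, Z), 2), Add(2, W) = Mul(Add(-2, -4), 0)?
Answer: Rational(971, 8) ≈ 121.38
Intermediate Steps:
W = -2 (W = Add(-2, Mul(Add(-2, -4), 0)) = Add(-2, Mul(-6, 0)) = Add(-2, 0) = -2)
Function('t')(Z) = Mul(4, Z)
Mul(-971, Pow(Function('t')(W), -1)) = Mul(-971, Pow(Mul(4, -2), -1)) = Mul(-971, Pow(-8, -1)) = Mul(-971, Rational(-1, 8)) = Rational(971, 8)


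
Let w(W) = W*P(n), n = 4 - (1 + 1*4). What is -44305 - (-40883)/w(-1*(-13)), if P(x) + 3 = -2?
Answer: -2920708/65 ≈ -44934.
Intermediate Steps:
n = -1 (n = 4 - (1 + 4) = 4 - 1*5 = 4 - 5 = -1)
P(x) = -5 (P(x) = -3 - 2 = -5)
w(W) = -5*W (w(W) = W*(-5) = -5*W)
-44305 - (-40883)/w(-1*(-13)) = -44305 - (-40883)/((-(-5)*(-13))) = -44305 - (-40883)/((-5*13)) = -44305 - (-40883)/(-65) = -44305 - (-40883)*(-1)/65 = -44305 - 1*40883/65 = -44305 - 40883/65 = -2920708/65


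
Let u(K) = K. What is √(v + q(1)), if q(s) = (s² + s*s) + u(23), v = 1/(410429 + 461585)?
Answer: √19010211276914/872014 ≈ 5.0000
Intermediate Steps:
v = 1/872014 ≈ 1.1468e-6
q(s) = 23 + 2*s² (q(s) = (s² + s*s) + 23 = (s² + s²) + 23 = 2*s² + 23 = 23 + 2*s²)
√(v + q(1)) = √(1/872014 + (23 + 2*1²)) = √(1/872014 + (23 + 2*1)) = √(1/872014 + (23 + 2)) = √(1/872014 + 25) = √(21800351/872014) = √19010211276914/872014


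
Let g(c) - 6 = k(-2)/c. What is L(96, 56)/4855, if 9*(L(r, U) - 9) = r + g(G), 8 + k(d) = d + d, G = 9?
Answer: 109/26217 ≈ 0.0041576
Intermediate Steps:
k(d) = -8 + 2*d (k(d) = -8 + (d + d) = -8 + 2*d)
g(c) = 6 - 12/c (g(c) = 6 + (-8 + 2*(-2))/c = 6 + (-8 - 4)/c = 6 - 12/c)
L(r, U) = 257/27 + r/9 (L(r, U) = 9 + (r + (6 - 12/9))/9 = 9 + (r + (6 - 12*⅑))/9 = 9 + (r + (6 - 4/3))/9 = 9 + (r + 14/3)/9 = 9 + (14/3 + r)/9 = 9 + (14/27 + r/9) = 257/27 + r/9)
L(96, 56)/4855 = (257/27 + (⅑)*96)/4855 = (257/27 + 32/3)*(1/4855) = (545/27)*(1/4855) = 109/26217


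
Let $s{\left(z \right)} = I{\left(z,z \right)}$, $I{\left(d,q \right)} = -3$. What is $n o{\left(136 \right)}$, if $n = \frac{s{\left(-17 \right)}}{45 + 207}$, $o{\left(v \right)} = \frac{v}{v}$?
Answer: $- \frac{1}{84} \approx -0.011905$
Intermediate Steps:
$s{\left(z \right)} = -3$
$o{\left(v \right)} = 1$
$n = - \frac{1}{84}$ ($n = - \frac{3}{45 + 207} = - \frac{3}{252} = \left(-3\right) \frac{1}{252} = - \frac{1}{84} \approx -0.011905$)
$n o{\left(136 \right)} = \left(- \frac{1}{84}\right) 1 = - \frac{1}{84}$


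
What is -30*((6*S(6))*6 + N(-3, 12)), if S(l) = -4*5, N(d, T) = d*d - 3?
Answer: 21420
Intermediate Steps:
N(d, T) = -3 + d² (N(d, T) = d² - 3 = -3 + d²)
S(l) = -20
-30*((6*S(6))*6 + N(-3, 12)) = -30*((6*(-20))*6 + (-3 + (-3)²)) = -30*(-120*6 + (-3 + 9)) = -30*(-720 + 6) = -30*(-714) = 21420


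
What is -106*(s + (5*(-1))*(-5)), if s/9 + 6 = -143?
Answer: 139496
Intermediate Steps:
s = -1341 (s = -54 + 9*(-143) = -54 - 1287 = -1341)
-106*(s + (5*(-1))*(-5)) = -106*(-1341 + (5*(-1))*(-5)) = -106*(-1341 - 5*(-5)) = -106*(-1341 + 25) = -106*(-1316) = 139496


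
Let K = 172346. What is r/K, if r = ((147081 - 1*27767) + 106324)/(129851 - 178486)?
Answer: -1589/59028505 ≈ -2.6919e-5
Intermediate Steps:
r = -3178/685 (r = ((147081 - 27767) + 106324)/(-48635) = (119314 + 106324)*(-1/48635) = 225638*(-1/48635) = -3178/685 ≈ -4.6394)
r/K = -3178/685/172346 = -3178/685*1/172346 = -1589/59028505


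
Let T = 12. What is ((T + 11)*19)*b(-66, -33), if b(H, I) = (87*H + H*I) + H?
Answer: -1586310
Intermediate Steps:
b(H, I) = 88*H + H*I
((T + 11)*19)*b(-66, -33) = ((12 + 11)*19)*(-66*(88 - 33)) = (23*19)*(-66*55) = 437*(-3630) = -1586310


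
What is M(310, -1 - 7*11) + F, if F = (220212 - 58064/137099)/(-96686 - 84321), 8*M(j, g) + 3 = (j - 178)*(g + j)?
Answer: 759645495162961/198527029544 ≈ 3826.4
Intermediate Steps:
M(j, g) = -3/8 + (-178 + j)*(g + j)/8 (M(j, g) = -3/8 + ((j - 178)*(g + j))/8 = -3/8 + ((-178 + j)*(g + j))/8 = -3/8 + (-178 + j)*(g + j)/8)
F = -30190786924/24815878693 (F = (220212 - 58064*1/137099)/(-181007) = (220212 - 58064/137099)*(-1/181007) = (30190786924/137099)*(-1/181007) = -30190786924/24815878693 ≈ -1.2166)
M(310, -1 - 7*11) + F = (-3/8 - 89*(-1 - 7*11)/4 - 89/4*310 + (⅛)*310² + (⅛)*(-1 - 7*11)*310) - 30190786924/24815878693 = (-3/8 - 89*(-1 - 77)/4 - 13795/2 + (⅛)*96100 + (⅛)*(-1 - 77)*310) - 30190786924/24815878693 = (-3/8 - 89/4*(-78) - 13795/2 + 24025/2 + (⅛)*(-78)*310) - 30190786924/24815878693 = (-3/8 + 3471/2 - 13795/2 + 24025/2 - 6045/2) - 30190786924/24815878693 = 30621/8 - 30190786924/24815878693 = 759645495162961/198527029544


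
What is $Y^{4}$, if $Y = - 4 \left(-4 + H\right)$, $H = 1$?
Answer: $20736$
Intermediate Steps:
$Y = 12$ ($Y = - 4 \left(-4 + 1\right) = \left(-4\right) \left(-3\right) = 12$)
$Y^{4} = 12^{4} = 20736$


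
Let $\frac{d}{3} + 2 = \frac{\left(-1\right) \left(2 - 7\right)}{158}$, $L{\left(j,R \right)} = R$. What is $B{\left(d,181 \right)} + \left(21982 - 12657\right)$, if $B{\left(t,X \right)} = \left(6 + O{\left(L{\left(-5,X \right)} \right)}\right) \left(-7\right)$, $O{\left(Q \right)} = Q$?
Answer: $8016$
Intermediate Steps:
$d = - \frac{933}{158}$ ($d = -6 + 3 \frac{\left(-1\right) \left(2 - 7\right)}{158} = -6 + 3 \left(-1\right) \left(-5\right) \frac{1}{158} = -6 + 3 \cdot 5 \cdot \frac{1}{158} = -6 + 3 \cdot \frac{5}{158} = -6 + \frac{15}{158} = - \frac{933}{158} \approx -5.9051$)
$B{\left(t,X \right)} = -42 - 7 X$ ($B{\left(t,X \right)} = \left(6 + X\right) \left(-7\right) = -42 - 7 X$)
$B{\left(d,181 \right)} + \left(21982 - 12657\right) = \left(-42 - 1267\right) + \left(21982 - 12657\right) = \left(-42 - 1267\right) + 9325 = -1309 + 9325 = 8016$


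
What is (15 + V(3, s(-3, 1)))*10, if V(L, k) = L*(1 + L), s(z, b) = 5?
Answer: 270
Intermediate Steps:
(15 + V(3, s(-3, 1)))*10 = (15 + 3*(1 + 3))*10 = (15 + 3*4)*10 = (15 + 12)*10 = 27*10 = 270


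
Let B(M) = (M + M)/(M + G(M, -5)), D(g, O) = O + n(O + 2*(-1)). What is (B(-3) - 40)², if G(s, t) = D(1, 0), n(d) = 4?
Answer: 2116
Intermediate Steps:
D(g, O) = 4 + O (D(g, O) = O + 4 = 4 + O)
G(s, t) = 4 (G(s, t) = 4 + 0 = 4)
B(M) = 2*M/(4 + M) (B(M) = (M + M)/(M + 4) = (2*M)/(4 + M) = 2*M/(4 + M))
(B(-3) - 40)² = (2*(-3)/(4 - 3) - 40)² = (2*(-3)/1 - 40)² = (2*(-3)*1 - 40)² = (-6 - 40)² = (-46)² = 2116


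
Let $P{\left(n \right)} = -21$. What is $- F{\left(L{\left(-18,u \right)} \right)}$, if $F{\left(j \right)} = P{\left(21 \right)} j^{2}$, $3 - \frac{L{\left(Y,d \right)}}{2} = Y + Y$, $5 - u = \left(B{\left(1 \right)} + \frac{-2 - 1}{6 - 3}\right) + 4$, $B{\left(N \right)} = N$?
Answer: $127764$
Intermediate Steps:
$u = 1$ ($u = 5 - \left(\left(1 + \frac{-2 - 1}{6 - 3}\right) + 4\right) = 5 - \left(\left(1 - \frac{3}{3}\right) + 4\right) = 5 - \left(\left(1 - 1\right) + 4\right) = 5 - \left(0 + 4\right) = 5 - 4 = 1$)
$L{\left(Y,d \right)} = 6 - 4 Y$ ($L{\left(Y,d \right)} = 6 - 2 \left(Y + Y\right) = 6 - 2 \cdot 2 Y = 6 - 4 Y$)
$F{\left(j \right)} = - 21 j^{2}$
$- F{\left(L{\left(-18,u \right)} \right)} = - \left(-21\right) \left(6 - -72\right)^{2} = - \left(-21\right) \left(6 + 72\right)^{2} = - \left(-21\right) 78^{2} = - \left(-21\right) 6084 = \left(-1\right) \left(-127764\right) = 127764$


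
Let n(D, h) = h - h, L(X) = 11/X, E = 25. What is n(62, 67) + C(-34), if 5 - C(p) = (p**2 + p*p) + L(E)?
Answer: -57686/25 ≈ -2307.4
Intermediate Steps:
n(D, h) = 0
C(p) = 114/25 - 2*p**2 (C(p) = 5 - ((p**2 + p*p) + 11/25) = 5 - ((p**2 + p**2) + 11*(1/25)) = 5 - (2*p**2 + 11/25) = 5 - (11/25 + 2*p**2) = 5 + (-11/25 - 2*p**2) = 114/25 - 2*p**2)
n(62, 67) + C(-34) = 0 + (114/25 - 2*(-34)**2) = 0 + (114/25 - 2*1156) = 0 + (114/25 - 2312) = 0 - 57686/25 = -57686/25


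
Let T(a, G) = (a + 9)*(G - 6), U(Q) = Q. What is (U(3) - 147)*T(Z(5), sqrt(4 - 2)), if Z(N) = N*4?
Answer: 25056 - 4176*sqrt(2) ≈ 19150.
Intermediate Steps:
Z(N) = 4*N
T(a, G) = (-6 + G)*(9 + a) (T(a, G) = (9 + a)*(-6 + G) = (-6 + G)*(9 + a))
(U(3) - 147)*T(Z(5), sqrt(4 - 2)) = (3 - 147)*(-54 - 24*5 + 9*sqrt(4 - 2) + sqrt(4 - 2)*(4*5)) = -144*(-54 - 6*20 + 9*sqrt(2) + sqrt(2)*20) = -144*(-54 - 120 + 9*sqrt(2) + 20*sqrt(2)) = -144*(-174 + 29*sqrt(2)) = 25056 - 4176*sqrt(2)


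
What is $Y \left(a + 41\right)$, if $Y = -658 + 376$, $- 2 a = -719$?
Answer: $-112941$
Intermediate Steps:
$a = \frac{719}{2}$ ($a = \left(- \frac{1}{2}\right) \left(-719\right) = \frac{719}{2} \approx 359.5$)
$Y = -282$
$Y \left(a + 41\right) = - 282 \left(\frac{719}{2} + 41\right) = \left(-282\right) \frac{801}{2} = -112941$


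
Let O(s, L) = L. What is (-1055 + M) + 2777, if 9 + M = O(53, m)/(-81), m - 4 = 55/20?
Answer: 20555/12 ≈ 1712.9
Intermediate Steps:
m = 27/4 (m = 4 + 55/20 = 4 + 55*(1/20) = 4 + 11/4 = 27/4 ≈ 6.7500)
M = -109/12 (M = -9 + (27/4)/(-81) = -9 + (27/4)*(-1/81) = -9 - 1/12 = -109/12 ≈ -9.0833)
(-1055 + M) + 2777 = (-1055 - 109/12) + 2777 = -12769/12 + 2777 = 20555/12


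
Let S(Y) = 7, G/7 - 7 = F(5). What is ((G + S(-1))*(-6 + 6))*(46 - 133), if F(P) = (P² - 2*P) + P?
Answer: 0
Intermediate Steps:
F(P) = P² - P
G = 189 (G = 49 + 7*(5*(-1 + 5)) = 49 + 7*(5*4) = 49 + 7*20 = 49 + 140 = 189)
((G + S(-1))*(-6 + 6))*(46 - 133) = ((189 + 7)*(-6 + 6))*(46 - 133) = (196*0)*(-87) = 0*(-87) = 0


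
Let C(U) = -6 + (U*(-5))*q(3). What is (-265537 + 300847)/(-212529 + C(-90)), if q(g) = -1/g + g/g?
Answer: -2354/14149 ≈ -0.16637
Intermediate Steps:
q(g) = 1 - 1/g (q(g) = -1/g + 1 = 1 - 1/g)
C(U) = -6 - 10*U/3 (C(U) = -6 + (U*(-5))*((-1 + 3)/3) = -6 + (-5*U)*((⅓)*2) = -6 - 5*U*(⅔) = -6 - 10*U/3)
(-265537 + 300847)/(-212529 + C(-90)) = (-265537 + 300847)/(-212529 + (-6 - 10/3*(-90))) = 35310/(-212529 + (-6 + 300)) = 35310/(-212529 + 294) = 35310/(-212235) = 35310*(-1/212235) = -2354/14149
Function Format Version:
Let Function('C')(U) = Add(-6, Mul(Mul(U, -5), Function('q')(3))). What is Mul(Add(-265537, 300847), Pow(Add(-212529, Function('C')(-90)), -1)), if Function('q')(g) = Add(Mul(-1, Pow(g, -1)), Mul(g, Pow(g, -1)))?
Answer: Rational(-2354, 14149) ≈ -0.16637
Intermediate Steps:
Function('q')(g) = Add(1, Mul(-1, Pow(g, -1))) (Function('q')(g) = Add(Mul(-1, Pow(g, -1)), 1) = Add(1, Mul(-1, Pow(g, -1))))
Function('C')(U) = Add(-6, Mul(Rational(-10, 3), U)) (Function('C')(U) = Add(-6, Mul(Mul(U, -5), Mul(Pow(3, -1), Add(-1, 3)))) = Add(-6, Mul(Mul(-5, U), Mul(Rational(1, 3), 2))) = Add(-6, Mul(Mul(-5, U), Rational(2, 3))) = Add(-6, Mul(Rational(-10, 3), U)))
Mul(Add(-265537, 300847), Pow(Add(-212529, Function('C')(-90)), -1)) = Mul(Add(-265537, 300847), Pow(Add(-212529, Add(-6, Mul(Rational(-10, 3), -90))), -1)) = Mul(35310, Pow(Add(-212529, Add(-6, 300)), -1)) = Mul(35310, Pow(Add(-212529, 294), -1)) = Mul(35310, Pow(-212235, -1)) = Mul(35310, Rational(-1, 212235)) = Rational(-2354, 14149)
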